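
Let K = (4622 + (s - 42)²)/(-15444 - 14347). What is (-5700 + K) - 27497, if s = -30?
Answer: -988981633/29791 ≈ -33197.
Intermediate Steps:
K = -9806/29791 (K = (4622 + (-30 - 42)²)/(-15444 - 14347) = (4622 + (-72)²)/(-29791) = (4622 + 5184)*(-1/29791) = 9806*(-1/29791) = -9806/29791 ≈ -0.32916)
(-5700 + K) - 27497 = (-5700 - 9806/29791) - 27497 = -169818506/29791 - 27497 = -988981633/29791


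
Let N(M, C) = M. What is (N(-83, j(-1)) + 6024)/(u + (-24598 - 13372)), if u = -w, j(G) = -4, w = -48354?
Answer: 5941/10384 ≈ 0.57213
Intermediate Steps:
u = 48354 (u = -1*(-48354) = 48354)
(N(-83, j(-1)) + 6024)/(u + (-24598 - 13372)) = (-83 + 6024)/(48354 + (-24598 - 13372)) = 5941/(48354 - 37970) = 5941/10384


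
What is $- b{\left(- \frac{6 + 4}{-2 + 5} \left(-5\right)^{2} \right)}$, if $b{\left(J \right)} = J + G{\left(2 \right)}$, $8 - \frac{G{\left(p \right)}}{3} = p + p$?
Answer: $\frac{214}{3} \approx 71.333$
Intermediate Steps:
$G{\left(p \right)} = 24 - 6 p$ ($G{\left(p \right)} = 24 - 3 \left(p + p\right) = 24 - 3 \cdot 2 p = 24 - 6 p$)
$b{\left(J \right)} = 12 + J$ ($b{\left(J \right)} = J + \left(24 - 12\right) = J + 12 = 12 + J$)
$- b{\left(- \frac{6 + 4}{-2 + 5} \left(-5\right)^{2} \right)} = - (12 + - \frac{6 + 4}{-2 + 5} \left(-5\right)^{2}) = - (12 + - \frac{10}{3} \cdot 25) = - (12 + \left(-1\right) \frac{10}{3} \cdot 25) = - (12 - \frac{250}{3}) = \left(-1\right) \left(- \frac{214}{3}\right) = \frac{214}{3}$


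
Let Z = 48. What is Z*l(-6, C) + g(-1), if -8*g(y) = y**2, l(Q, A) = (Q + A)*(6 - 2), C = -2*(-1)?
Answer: -6145/8 ≈ -768.13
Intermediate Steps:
C = 2
l(Q, A) = 4*A + 4*Q (l(Q, A) = (A + Q)*4 = 4*A + 4*Q)
g(y) = -y**2/8
Z*l(-6, C) + g(-1) = 48*(4*2 + 4*(-6)) - 1/8*(-1)**2 = 48*(8 - 24) - 1/8*1 = 48*(-16) - 1/8 = -768 - 1/8 = -6145/8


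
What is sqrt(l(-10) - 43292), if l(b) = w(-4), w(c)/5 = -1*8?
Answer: 2*I*sqrt(10833) ≈ 208.16*I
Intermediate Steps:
w(c) = -40 (w(c) = 5*(-1*8) = 5*(-8) = -40)
l(b) = -40
sqrt(l(-10) - 43292) = sqrt(-40 - 43292) = sqrt(-43332) = 2*I*sqrt(10833)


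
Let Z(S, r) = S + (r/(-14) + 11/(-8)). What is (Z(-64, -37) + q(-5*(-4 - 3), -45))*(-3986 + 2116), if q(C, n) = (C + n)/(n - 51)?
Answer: 19675205/168 ≈ 1.1711e+5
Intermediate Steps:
q(C, n) = (C + n)/(-51 + n)
Z(S, r) = -11/8 + S - r/14 (Z(S, r) = S + (r*(-1/14) + 11*(-1/8)) = S + (-r/14 - 11/8) = S + (-11/8 - r/14) = -11/8 + S - r/14)
(Z(-64, -37) + q(-5*(-4 - 3), -45))*(-3986 + 2116) = ((-11/8 - 64 - 1/14*(-37)) + (-5*(-4 - 3) - 45)/(-51 - 45))*(-3986 + 2116) = ((-11/8 - 64 + 37/14) + (-5*(-7) - 45)/(-96))*(-1870) = (-3513/56 - (35 - 45)/96)*(-1870) = (-3513/56 - 1/96*(-10))*(-1870) = (-3513/56 + 5/48)*(-1870) = -21043/336*(-1870) = 19675205/168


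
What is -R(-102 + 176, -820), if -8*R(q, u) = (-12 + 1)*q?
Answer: -407/4 ≈ -101.75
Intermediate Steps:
R(q, u) = 11*q/8 (R(q, u) = -(-12 + 1)*q/8 = -(-11)*q/8 = 11*q/8)
-R(-102 + 176, -820) = -11*(-102 + 176)/8 = -11*74/8 = -1*407/4 = -407/4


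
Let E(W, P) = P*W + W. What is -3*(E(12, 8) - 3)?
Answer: -315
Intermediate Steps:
E(W, P) = W + P*W
-3*(E(12, 8) - 3) = -3*(12*(1 + 8) - 3) = -3*(12*9 - 3) = -3*(108 - 3) = -3*105 = -315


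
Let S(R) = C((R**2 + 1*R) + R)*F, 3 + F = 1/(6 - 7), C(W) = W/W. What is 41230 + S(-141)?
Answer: 41226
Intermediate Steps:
C(W) = 1
F = -4 (F = -3 + 1/(6 - 7) = -3 + 1/(-1) = -3 - 1 = -4)
S(R) = -4 (S(R) = 1*(-4) = -4)
41230 + S(-141) = 41230 - 4 = 41226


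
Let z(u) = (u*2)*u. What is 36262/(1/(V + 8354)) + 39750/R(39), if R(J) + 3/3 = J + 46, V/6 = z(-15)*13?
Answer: 22060211897/14 ≈ 1.5757e+9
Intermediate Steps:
z(u) = 2*u² (z(u) = (2*u)*u = 2*u²)
V = 35100 (V = 6*((2*(-15)²)*13) = 6*((2*225)*13) = 6*(450*13) = 6*5850 = 35100)
R(J) = 45 + J (R(J) = -1 + (J + 46) = -1 + (46 + J) = 45 + J)
36262/(1/(V + 8354)) + 39750/R(39) = 36262/(1/(35100 + 8354)) + 39750/(45 + 39) = 36262/(1/43454) + 39750/84 = 36262/(1/43454) + 39750*(1/84) = 36262*43454 + 6625/14 = 1575728948 + 6625/14 = 22060211897/14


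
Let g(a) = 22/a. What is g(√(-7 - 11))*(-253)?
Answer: 2783*I*√2/3 ≈ 1311.9*I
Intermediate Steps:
g(√(-7 - 11))*(-253) = (22/(√(-7 - 11)))*(-253) = (22/(√(-18)))*(-253) = (22/((3*I*√2)))*(-253) = (22*(-I*√2/6))*(-253) = -11*I*√2/3*(-253) = 2783*I*√2/3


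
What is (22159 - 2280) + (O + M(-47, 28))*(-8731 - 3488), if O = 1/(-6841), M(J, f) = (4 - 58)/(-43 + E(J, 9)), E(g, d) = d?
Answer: 55140953/116297 ≈ 474.14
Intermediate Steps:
M(J, f) = 27/17 (M(J, f) = (4 - 58)/(-43 + 9) = -54/(-34) = -54*(-1/34) = 27/17)
O = -1/6841 ≈ -0.00014618
(22159 - 2280) + (O + M(-47, 28))*(-8731 - 3488) = (22159 - 2280) + (-1/6841 + 27/17)*(-8731 - 3488) = 19879 + (184690/116297)*(-12219) = 19879 - 2256727110/116297 = 55140953/116297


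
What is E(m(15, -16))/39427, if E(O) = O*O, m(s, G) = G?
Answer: 256/39427 ≈ 0.0064930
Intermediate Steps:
E(O) = O²
E(m(15, -16))/39427 = (-16)²/39427 = 256*(1/39427) = 256/39427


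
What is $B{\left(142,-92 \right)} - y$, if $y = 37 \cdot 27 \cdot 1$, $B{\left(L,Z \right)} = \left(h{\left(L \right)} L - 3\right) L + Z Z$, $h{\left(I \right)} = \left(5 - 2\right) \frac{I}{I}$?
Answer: $67531$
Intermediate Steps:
$h{\left(I \right)} = 3$ ($h{\left(I \right)} = 3 \cdot 1 = 3$)
$B{\left(L,Z \right)} = Z^{2} + L \left(-3 + 3 L\right)$ ($B{\left(L,Z \right)} = \left(3 L - 3\right) L + Z Z = \left(-3 + 3 L\right) L + Z^{2} = L \left(-3 + 3 L\right) + Z^{2} = Z^{2} + L \left(-3 + 3 L\right)$)
$y = 999$ ($y = 999 \cdot 1 = 999$)
$B{\left(142,-92 \right)} - y = \left(\left(-92\right)^{2} - 426 + 3 \cdot 142^{2}\right) - 999 = \left(8464 - 426 + 3 \cdot 20164\right) - 999 = \left(8464 - 426 + 60492\right) - 999 = 68530 - 999 = 67531$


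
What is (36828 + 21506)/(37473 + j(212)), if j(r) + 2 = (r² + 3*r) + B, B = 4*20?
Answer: 58334/83131 ≈ 0.70171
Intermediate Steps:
B = 80
j(r) = 78 + r² + 3*r (j(r) = -2 + ((r² + 3*r) + 80) = -2 + (80 + r² + 3*r) = 78 + r² + 3*r)
(36828 + 21506)/(37473 + j(212)) = (36828 + 21506)/(37473 + (78 + 212² + 3*212)) = 58334/(37473 + (78 + 44944 + 636)) = 58334/(37473 + 45658) = 58334/83131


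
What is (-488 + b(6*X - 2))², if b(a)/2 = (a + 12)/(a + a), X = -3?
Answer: 5943844/25 ≈ 2.3775e+5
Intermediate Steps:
b(a) = (12 + a)/a (b(a) = 2*((a + 12)/(a + a)) = 2*((12 + a)/((2*a))) = 2*((12 + a)*(1/(2*a))) = 2*((12 + a)/(2*a)) = (12 + a)/a)
(-488 + b(6*X - 2))² = (-488 + (12 + (6*(-3) - 2))/(6*(-3) - 2))² = (-488 + (12 + (-18 - 2))/(-18 - 2))² = (-488 + (12 - 20)/(-20))² = (-488 - 1/20*(-8))² = (-488 + ⅖)² = (-2438/5)² = 5943844/25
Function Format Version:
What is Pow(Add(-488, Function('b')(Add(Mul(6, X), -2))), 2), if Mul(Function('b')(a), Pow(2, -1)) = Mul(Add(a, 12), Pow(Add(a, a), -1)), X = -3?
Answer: Rational(5943844, 25) ≈ 2.3775e+5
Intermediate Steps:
Function('b')(a) = Mul(Pow(a, -1), Add(12, a)) (Function('b')(a) = Mul(2, Mul(Add(a, 12), Pow(Add(a, a), -1))) = Mul(2, Mul(Add(12, a), Pow(Mul(2, a), -1))) = Mul(2, Mul(Add(12, a), Mul(Rational(1, 2), Pow(a, -1)))) = Mul(2, Mul(Rational(1, 2), Pow(a, -1), Add(12, a))) = Mul(Pow(a, -1), Add(12, a)))
Pow(Add(-488, Function('b')(Add(Mul(6, X), -2))), 2) = Pow(Add(-488, Mul(Pow(Add(Mul(6, -3), -2), -1), Add(12, Add(Mul(6, -3), -2)))), 2) = Pow(Add(-488, Mul(Pow(Add(-18, -2), -1), Add(12, Add(-18, -2)))), 2) = Pow(Add(-488, Mul(Pow(-20, -1), Add(12, -20))), 2) = Pow(Add(-488, Mul(Rational(-1, 20), -8)), 2) = Pow(Add(-488, Rational(2, 5)), 2) = Pow(Rational(-2438, 5), 2) = Rational(5943844, 25)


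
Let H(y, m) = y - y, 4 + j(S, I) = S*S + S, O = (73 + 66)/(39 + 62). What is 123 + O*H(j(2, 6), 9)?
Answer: 123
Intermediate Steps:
O = 139/101 ≈ 1.3762
j(S, I) = -4 + S + S**2 (j(S, I) = -4 + (S*S + S) = -4 + (S**2 + S) = -4 + (S + S**2) = -4 + S + S**2)
H(y, m) = 0
123 + O*H(j(2, 6), 9) = 123 + (139/101)*0 = 123 + 0 = 123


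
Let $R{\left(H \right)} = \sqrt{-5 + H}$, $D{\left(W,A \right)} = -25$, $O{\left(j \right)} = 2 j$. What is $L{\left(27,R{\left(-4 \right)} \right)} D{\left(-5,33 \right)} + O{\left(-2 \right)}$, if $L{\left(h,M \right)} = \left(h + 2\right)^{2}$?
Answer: $-21029$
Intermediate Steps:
$L{\left(h,M \right)} = \left(2 + h\right)^{2}$
$L{\left(27,R{\left(-4 \right)} \right)} D{\left(-5,33 \right)} + O{\left(-2 \right)} = \left(2 + 27\right)^{2} \left(-25\right) + 2 \left(-2\right) = 29^{2} \left(-25\right) - 4 = 841 \left(-25\right) - 4 = -21025 - 4 = -21029$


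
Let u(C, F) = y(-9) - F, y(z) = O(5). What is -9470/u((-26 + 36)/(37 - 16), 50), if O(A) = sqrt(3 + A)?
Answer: 118375/623 + 4735*sqrt(2)/623 ≈ 200.76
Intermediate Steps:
y(z) = 2*sqrt(2) (y(z) = sqrt(3 + 5) = sqrt(8) = 2*sqrt(2))
u(C, F) = -F + 2*sqrt(2) (u(C, F) = 2*sqrt(2) - F = -F + 2*sqrt(2))
-9470/u((-26 + 36)/(37 - 16), 50) = -9470/(-1*50 + 2*sqrt(2)) = -9470/(-50 + 2*sqrt(2))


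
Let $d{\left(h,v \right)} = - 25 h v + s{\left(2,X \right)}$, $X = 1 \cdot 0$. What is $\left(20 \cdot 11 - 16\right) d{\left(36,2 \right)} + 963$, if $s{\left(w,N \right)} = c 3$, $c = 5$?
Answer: $-363177$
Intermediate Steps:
$X = 0$
$s{\left(w,N \right)} = 15$ ($s{\left(w,N \right)} = 5 \cdot 3 = 15$)
$d{\left(h,v \right)} = 15 - 25 h v$ ($d{\left(h,v \right)} = - 25 h v + 15 = 15 - 25 h v$)
$\left(20 \cdot 11 - 16\right) d{\left(36,2 \right)} + 963 = \left(20 \cdot 11 - 16\right) \left(15 - 900 \cdot 2\right) + 963 = \left(220 - 16\right) \left(15 - 1800\right) + 963 = 204 \left(-1785\right) + 963 = -364140 + 963 = -363177$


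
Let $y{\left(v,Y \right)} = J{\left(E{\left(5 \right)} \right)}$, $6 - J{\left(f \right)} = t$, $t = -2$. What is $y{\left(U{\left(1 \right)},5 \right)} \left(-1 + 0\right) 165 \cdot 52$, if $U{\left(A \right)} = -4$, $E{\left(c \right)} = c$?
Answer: $-68640$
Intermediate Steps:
$J{\left(f \right)} = 8$ ($J{\left(f \right)} = 6 - -2 = 6 + 2 = 8$)
$y{\left(v,Y \right)} = 8$
$y{\left(U{\left(1 \right)},5 \right)} \left(-1 + 0\right) 165 \cdot 52 = 8 \left(-1 + 0\right) 165 \cdot 52 = 8 \left(-1\right) 165 \cdot 52 = \left(-8\right) 165 \cdot 52 = \left(-1320\right) 52 = -68640$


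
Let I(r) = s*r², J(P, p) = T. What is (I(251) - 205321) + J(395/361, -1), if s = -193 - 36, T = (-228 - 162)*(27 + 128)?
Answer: -14693000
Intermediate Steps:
T = -60450 (T = -390*155 = -60450)
J(P, p) = -60450
s = -229
I(r) = -229*r²
(I(251) - 205321) + J(395/361, -1) = (-229*251² - 205321) - 60450 = (-229*63001 - 205321) - 60450 = (-14427229 - 205321) - 60450 = -14632550 - 60450 = -14693000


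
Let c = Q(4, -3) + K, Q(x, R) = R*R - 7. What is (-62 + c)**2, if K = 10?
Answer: 2500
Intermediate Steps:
Q(x, R) = -7 + R**2 (Q(x, R) = R**2 - 7 = -7 + R**2)
c = 12 (c = (-7 + (-3)**2) + 10 = (-7 + 9) + 10 = 2 + 10 = 12)
(-62 + c)**2 = (-62 + 12)**2 = (-50)**2 = 2500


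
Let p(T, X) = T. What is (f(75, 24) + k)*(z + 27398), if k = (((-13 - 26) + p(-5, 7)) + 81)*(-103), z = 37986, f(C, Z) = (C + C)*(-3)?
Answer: -278601224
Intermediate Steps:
f(C, Z) = -6*C (f(C, Z) = (2*C)*(-3) = -6*C)
k = -3811 (k = (((-13 - 26) - 5) + 81)*(-103) = ((-39 - 5) + 81)*(-103) = (-44 + 81)*(-103) = 37*(-103) = -3811)
(f(75, 24) + k)*(z + 27398) = (-6*75 - 3811)*(37986 + 27398) = (-450 - 3811)*65384 = -4261*65384 = -278601224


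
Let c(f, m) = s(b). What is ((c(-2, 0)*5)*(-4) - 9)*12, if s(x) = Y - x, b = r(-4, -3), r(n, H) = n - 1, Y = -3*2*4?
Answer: 4452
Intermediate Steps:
Y = -24 (Y = -6*4 = -24)
r(n, H) = -1 + n
b = -5 (b = -1 - 4 = -5)
s(x) = -24 - x
c(f, m) = -19 (c(f, m) = -24 - 1*(-5) = -24 + 5 = -19)
((c(-2, 0)*5)*(-4) - 9)*12 = (-19*5*(-4) - 9)*12 = (-95*(-4) - 9)*12 = (380 - 9)*12 = 371*12 = 4452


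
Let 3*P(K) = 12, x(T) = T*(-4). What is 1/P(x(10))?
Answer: ¼ ≈ 0.25000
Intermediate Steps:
x(T) = -4*T
P(K) = 4 (P(K) = (⅓)*12 = 4)
1/P(x(10)) = 1/4 = ¼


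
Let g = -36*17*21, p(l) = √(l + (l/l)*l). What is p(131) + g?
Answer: -12852 + √262 ≈ -12836.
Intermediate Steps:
p(l) = √2*√l (p(l) = √(l + 1*l) = √(l + l) = √(2*l) = √2*√l)
g = -12852 (g = -612*21 = -12852)
p(131) + g = √2*√131 - 12852 = √262 - 12852 = -12852 + √262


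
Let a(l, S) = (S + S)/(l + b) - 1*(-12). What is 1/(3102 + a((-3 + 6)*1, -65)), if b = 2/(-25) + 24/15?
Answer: 113/348632 ≈ 0.00032412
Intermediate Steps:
b = 38/25 (b = 2*(-1/25) + 24*(1/15) = -2/25 + 8/5 = 38/25 ≈ 1.5200)
a(l, S) = 12 + 2*S/(38/25 + l) (a(l, S) = (S + S)/(l + 38/25) - 1*(-12) = (2*S)/(38/25 + l) + 12 = 2*S/(38/25 + l) + 12 = 12 + 2*S/(38/25 + l))
1/(3102 + a((-3 + 6)*1, -65)) = 1/(3102 + 2*(228 + 25*(-65) + 150*((-3 + 6)*1))/(38 + 25*((-3 + 6)*1))) = 1/(3102 + 2*(228 - 1625 + 150*(3*1))/(38 + 25*(3*1))) = 1/(3102 + 2*(228 - 1625 + 150*3)/(38 + 25*3)) = 1/(3102 + 2*(228 - 1625 + 450)/(38 + 75)) = 1/(3102 + 2*(-947)/113) = 1/(3102 + 2*(1/113)*(-947)) = 1/(3102 - 1894/113) = 1/(348632/113) = 113/348632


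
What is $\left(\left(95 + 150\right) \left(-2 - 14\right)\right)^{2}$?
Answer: $15366400$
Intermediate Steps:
$\left(\left(95 + 150\right) \left(-2 - 14\right)\right)^{2} = \left(245 \left(-16\right)\right)^{2} = \left(-3920\right)^{2} = 15366400$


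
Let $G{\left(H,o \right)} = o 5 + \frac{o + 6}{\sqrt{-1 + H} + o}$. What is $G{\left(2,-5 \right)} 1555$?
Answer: $- \frac{157055}{4} \approx -39264.0$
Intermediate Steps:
$G{\left(H,o \right)} = 5 o + \frac{6 + o}{o + \sqrt{-1 + H}}$
$G{\left(2,-5 \right)} 1555 = \frac{6 - 5 + 5 \left(-5\right)^{2} + 5 \left(-5\right) \sqrt{-1 + 2}}{-5 + \sqrt{-1 + 2}} \cdot 1555 = \frac{6 - 5 + 5 \cdot 25 + 5 \left(-5\right) \sqrt{1}}{-5 + \sqrt{1}} \cdot 1555 = \frac{6 - 5 + 125 + 5 \left(-5\right) 1}{-5 + 1} \cdot 1555 = \frac{6 - 5 + 125 - 25}{-4} \cdot 1555 = \left(- \frac{1}{4}\right) 101 \cdot 1555 = \left(- \frac{101}{4}\right) 1555 = - \frac{157055}{4}$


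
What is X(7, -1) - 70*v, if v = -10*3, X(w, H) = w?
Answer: 2107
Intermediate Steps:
v = -30
X(7, -1) - 70*v = 7 - 70*(-30) = 7 + 2100 = 2107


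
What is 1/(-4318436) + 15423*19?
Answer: 1265461530131/4318436 ≈ 2.9304e+5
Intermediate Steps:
1/(-4318436) + 15423*19 = -1/4318436 + 293037 = 1265461530131/4318436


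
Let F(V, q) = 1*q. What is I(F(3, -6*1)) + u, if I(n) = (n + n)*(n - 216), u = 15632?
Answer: 18296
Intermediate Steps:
F(V, q) = q
I(n) = 2*n*(-216 + n) (I(n) = (2*n)*(-216 + n) = 2*n*(-216 + n))
I(F(3, -6*1)) + u = 2*(-6*1)*(-216 - 6*1) + 15632 = 2*(-6)*(-216 - 6) + 15632 = 2*(-6)*(-222) + 15632 = 2664 + 15632 = 18296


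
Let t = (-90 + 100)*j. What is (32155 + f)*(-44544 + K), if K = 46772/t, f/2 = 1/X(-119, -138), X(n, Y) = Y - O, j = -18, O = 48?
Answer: -6029191965622/4185 ≈ -1.4407e+9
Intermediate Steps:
X(n, Y) = -48 + Y (X(n, Y) = Y - 1*48 = Y - 48 = -48 + Y)
t = -180 (t = (-90 + 100)*(-18) = 10*(-18) = -180)
f = -1/93 (f = 2/(-48 - 138) = 2/(-186) = 2*(-1/186) = -1/93 ≈ -0.010753)
K = -11693/45 (K = 46772/(-180) = 46772*(-1/180) = -11693/45 ≈ -259.84)
(32155 + f)*(-44544 + K) = (32155 - 1/93)*(-44544 - 11693/45) = (2990414/93)*(-2016173/45) = -6029191965622/4185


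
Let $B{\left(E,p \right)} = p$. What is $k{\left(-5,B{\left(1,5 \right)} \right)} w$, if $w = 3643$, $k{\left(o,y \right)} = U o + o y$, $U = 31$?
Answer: $-655740$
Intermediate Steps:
$k{\left(o,y \right)} = 31 o + o y$
$k{\left(-5,B{\left(1,5 \right)} \right)} w = - 5 \left(31 + 5\right) 3643 = \left(-5\right) 36 \cdot 3643 = \left(-180\right) 3643 = -655740$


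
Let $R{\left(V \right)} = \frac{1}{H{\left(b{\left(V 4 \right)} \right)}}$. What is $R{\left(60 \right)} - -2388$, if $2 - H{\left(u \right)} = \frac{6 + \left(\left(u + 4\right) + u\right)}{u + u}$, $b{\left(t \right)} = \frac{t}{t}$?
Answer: $\frac{9551}{4} \approx 2387.8$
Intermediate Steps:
$b{\left(t \right)} = 1$
$H{\left(u \right)} = 2 - \frac{10 + 2 u}{2 u}$ ($H{\left(u \right)} = 2 - \frac{6 + \left(\left(u + 4\right) + u\right)}{u + u} = 2 - \frac{6 + \left(\left(4 + u\right) + u\right)}{2 u} = 2 - \left(6 + \left(4 + 2 u\right)\right) \frac{1}{2 u} = 2 - \left(10 + 2 u\right) \frac{1}{2 u} = 2 - \frac{10 + 2 u}{2 u}$)
$R{\left(V \right)} = - \frac{1}{4}$ ($R{\left(V \right)} = \frac{1}{1^{-1} \left(-5 + 1\right)} = \frac{1}{1 \left(-4\right)} = \frac{1}{-4} = - \frac{1}{4}$)
$R{\left(60 \right)} - -2388 = - \frac{1}{4} - -2388 = - \frac{1}{4} + 2388 = \frac{9551}{4}$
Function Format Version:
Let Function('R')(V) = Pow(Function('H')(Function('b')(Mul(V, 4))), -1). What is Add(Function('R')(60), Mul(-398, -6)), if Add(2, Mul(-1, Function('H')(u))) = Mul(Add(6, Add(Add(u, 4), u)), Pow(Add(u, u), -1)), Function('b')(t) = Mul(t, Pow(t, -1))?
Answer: Rational(9551, 4) ≈ 2387.8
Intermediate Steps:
Function('b')(t) = 1
Function('H')(u) = Add(2, Mul(Rational(-1, 2), Pow(u, -1), Add(10, Mul(2, u)))) (Function('H')(u) = Add(2, Mul(-1, Mul(Add(6, Add(Add(u, 4), u)), Pow(Add(u, u), -1)))) = Add(2, Mul(-1, Mul(Add(6, Add(Add(4, u), u)), Pow(Mul(2, u), -1)))) = Add(2, Mul(-1, Mul(Add(6, Add(4, Mul(2, u))), Mul(Rational(1, 2), Pow(u, -1))))) = Add(2, Mul(-1, Mul(Add(10, Mul(2, u)), Mul(Rational(1, 2), Pow(u, -1))))) = Add(2, Mul(-1, Mul(Rational(1, 2), Pow(u, -1), Add(10, Mul(2, u))))) = Add(2, Mul(Rational(-1, 2), Pow(u, -1), Add(10, Mul(2, u)))))
Function('R')(V) = Rational(-1, 4) (Function('R')(V) = Pow(Mul(Pow(1, -1), Add(-5, 1)), -1) = Pow(Mul(1, -4), -1) = Pow(-4, -1) = Rational(-1, 4))
Add(Function('R')(60), Mul(-398, -6)) = Add(Rational(-1, 4), Mul(-398, -6)) = Add(Rational(-1, 4), 2388) = Rational(9551, 4)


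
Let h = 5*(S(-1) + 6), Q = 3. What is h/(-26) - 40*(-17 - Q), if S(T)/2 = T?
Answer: 10390/13 ≈ 799.23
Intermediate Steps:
S(T) = 2*T
h = 20 (h = 5*(2*(-1) + 6) = 5*(-2 + 6) = 5*4 = 20)
h/(-26) - 40*(-17 - Q) = 20/(-26) - 40*(-17 - 1*3) = 20*(-1/26) - 40*(-17 - 3) = -10/13 - 40*(-20) = -10/13 + 800 = 10390/13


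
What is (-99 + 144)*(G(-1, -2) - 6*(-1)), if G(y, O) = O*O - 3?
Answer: 315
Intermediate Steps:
G(y, O) = -3 + O² (G(y, O) = O² - 3 = -3 + O²)
(-99 + 144)*(G(-1, -2) - 6*(-1)) = (-99 + 144)*((-3 + (-2)²) - 6*(-1)) = 45*((-3 + 4) + 6) = 45*(1 + 6) = 45*7 = 315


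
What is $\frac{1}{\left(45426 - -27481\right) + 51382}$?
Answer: $\frac{1}{124289} \approx 8.0458 \cdot 10^{-6}$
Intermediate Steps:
$\frac{1}{\left(45426 - -27481\right) + 51382} = \frac{1}{\left(45426 + 27481\right) + 51382} = \frac{1}{72907 + 51382} = \frac{1}{124289}$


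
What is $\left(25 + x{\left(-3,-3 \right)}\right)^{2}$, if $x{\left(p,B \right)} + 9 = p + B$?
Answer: $100$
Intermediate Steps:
$x{\left(p,B \right)} = -9 + B + p$ ($x{\left(p,B \right)} = -9 + \left(p + B\right) = -9 + \left(B + p\right) = -9 + B + p$)
$\left(25 + x{\left(-3,-3 \right)}\right)^{2} = \left(25 - 15\right)^{2} = 10^{2} = 100$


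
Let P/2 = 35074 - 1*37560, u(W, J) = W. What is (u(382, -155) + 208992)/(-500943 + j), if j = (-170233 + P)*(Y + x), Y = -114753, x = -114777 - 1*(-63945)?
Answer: 104687/14505409491 ≈ 7.2171e-6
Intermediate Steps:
P = -4972 (P = 2*(35074 - 1*37560) = 2*(35074 - 37560) = 2*(-2486) = -4972)
x = -50832 (x = -114777 + 63945 = -50832)
j = 29011319925 (j = (-170233 - 4972)*(-114753 - 50832) = -175205*(-165585) = 29011319925)
(u(382, -155) + 208992)/(-500943 + j) = (382 + 208992)/(-500943 + 29011319925) = 209374/29010818982 = 209374*(1/29010818982) = 104687/14505409491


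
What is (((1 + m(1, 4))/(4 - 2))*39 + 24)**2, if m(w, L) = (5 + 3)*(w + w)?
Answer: 505521/4 ≈ 1.2638e+5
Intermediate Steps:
m(w, L) = 16*w (m(w, L) = 8*(2*w) = 16*w)
(((1 + m(1, 4))/(4 - 2))*39 + 24)**2 = (((1 + 16*1)/(4 - 2))*39 + 24)**2 = (((1 + 16)/2)*39 + 24)**2 = ((17*(1/2))*39 + 24)**2 = ((17/2)*39 + 24)**2 = (663/2 + 24)**2 = (711/2)**2 = 505521/4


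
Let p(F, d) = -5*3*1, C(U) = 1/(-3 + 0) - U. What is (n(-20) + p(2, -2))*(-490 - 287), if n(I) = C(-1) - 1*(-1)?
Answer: 10360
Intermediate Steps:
C(U) = -⅓ - U (C(U) = 1/(-3) - U = -⅓ - U)
n(I) = 5/3 (n(I) = (-⅓ - 1*(-1)) - 1*(-1) = (-⅓ + 1) + 1 = ⅔ + 1 = 5/3)
p(F, d) = -15 (p(F, d) = -15*1 = -15)
(n(-20) + p(2, -2))*(-490 - 287) = (5/3 - 15)*(-490 - 287) = -40/3*(-777) = 10360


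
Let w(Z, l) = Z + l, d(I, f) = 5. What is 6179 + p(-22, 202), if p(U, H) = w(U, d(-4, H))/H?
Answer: 1248141/202 ≈ 6178.9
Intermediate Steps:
p(U, H) = (5 + U)/H (p(U, H) = (U + 5)/H = (5 + U)/H)
6179 + p(-22, 202) = 6179 + (5 - 22)/202 = 6179 + (1/202)*(-17) = 6179 - 17/202 = 1248141/202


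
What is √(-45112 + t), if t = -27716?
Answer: 102*I*√7 ≈ 269.87*I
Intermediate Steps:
√(-45112 + t) = √(-45112 - 27716) = √(-72828) = 102*I*√7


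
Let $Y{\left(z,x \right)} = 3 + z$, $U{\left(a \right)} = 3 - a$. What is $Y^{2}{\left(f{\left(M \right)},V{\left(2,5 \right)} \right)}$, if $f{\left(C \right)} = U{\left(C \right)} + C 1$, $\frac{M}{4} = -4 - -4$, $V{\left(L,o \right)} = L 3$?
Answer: $36$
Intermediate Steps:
$V{\left(L,o \right)} = 3 L$
$M = 0$ ($M = 4 \left(-4 - -4\right) = 4 \left(-4 + 4\right) = 4 \cdot 0 = 0$)
$f{\left(C \right)} = 3$ ($f{\left(C \right)} = \left(3 - C\right) + C 1 = \left(3 - C\right) + C = 3$)
$Y^{2}{\left(f{\left(M \right)},V{\left(2,5 \right)} \right)} = \left(3 + 3\right)^{2} = 6^{2} = 36$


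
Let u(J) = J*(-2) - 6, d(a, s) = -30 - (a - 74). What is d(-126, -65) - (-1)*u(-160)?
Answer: 484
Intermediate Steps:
d(a, s) = 44 - a (d(a, s) = -30 - (-74 + a) = -30 + (74 - a) = 44 - a)
u(J) = -6 - 2*J (u(J) = -2*J - 6 = -6 - 2*J)
d(-126, -65) - (-1)*u(-160) = (44 - 1*(-126)) - (-1)*(-6 - 2*(-160)) = (44 + 126) - (-1)*(-6 + 320) = 170 - (-1)*314 = 170 - 1*(-314) = 170 + 314 = 484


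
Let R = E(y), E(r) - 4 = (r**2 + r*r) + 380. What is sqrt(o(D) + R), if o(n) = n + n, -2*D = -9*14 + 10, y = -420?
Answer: 10*sqrt(3533) ≈ 594.39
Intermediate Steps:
D = 58 (D = -(-9*14 + 10)/2 = -(-126 + 10)/2 = -1/2*(-116) = 58)
o(n) = 2*n
E(r) = 384 + 2*r**2 (E(r) = 4 + ((r**2 + r*r) + 380) = 4 + ((r**2 + r**2) + 380) = 4 + (2*r**2 + 380) = 4 + (380 + 2*r**2) = 384 + 2*r**2)
R = 353184 (R = 384 + 2*(-420)**2 = 384 + 2*176400 = 384 + 352800 = 353184)
sqrt(o(D) + R) = sqrt(2*58 + 353184) = sqrt(116 + 353184) = sqrt(353300) = 10*sqrt(3533)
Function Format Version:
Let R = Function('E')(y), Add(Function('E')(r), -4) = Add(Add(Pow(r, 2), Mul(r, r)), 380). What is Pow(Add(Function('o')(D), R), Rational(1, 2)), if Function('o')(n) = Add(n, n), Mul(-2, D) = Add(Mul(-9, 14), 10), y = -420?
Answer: Mul(10, Pow(3533, Rational(1, 2))) ≈ 594.39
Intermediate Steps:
D = 58 (D = Mul(Rational(-1, 2), Add(Mul(-9, 14), 10)) = Mul(Rational(-1, 2), Add(-126, 10)) = Mul(Rational(-1, 2), -116) = 58)
Function('o')(n) = Mul(2, n)
Function('E')(r) = Add(384, Mul(2, Pow(r, 2))) (Function('E')(r) = Add(4, Add(Add(Pow(r, 2), Mul(r, r)), 380)) = Add(4, Add(Add(Pow(r, 2), Pow(r, 2)), 380)) = Add(4, Add(Mul(2, Pow(r, 2)), 380)) = Add(4, Add(380, Mul(2, Pow(r, 2)))) = Add(384, Mul(2, Pow(r, 2))))
R = 353184 (R = Add(384, Mul(2, Pow(-420, 2))) = Add(384, Mul(2, 176400)) = Add(384, 352800) = 353184)
Pow(Add(Function('o')(D), R), Rational(1, 2)) = Pow(Add(Mul(2, 58), 353184), Rational(1, 2)) = Pow(Add(116, 353184), Rational(1, 2)) = Pow(353300, Rational(1, 2)) = Mul(10, Pow(3533, Rational(1, 2)))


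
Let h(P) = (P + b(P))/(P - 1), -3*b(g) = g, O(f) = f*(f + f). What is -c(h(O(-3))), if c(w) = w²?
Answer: -144/289 ≈ -0.49827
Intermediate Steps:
O(f) = 2*f² (O(f) = f*(2*f) = 2*f²)
b(g) = -g/3
h(P) = 2*P/(3*(-1 + P)) (h(P) = (P - P/3)/(P - 1) = (2*P/3)/(-1 + P) = 2*P/(3*(-1 + P)))
-c(h(O(-3))) = -(2*(2*(-3)²)/(3*(-1 + 2*(-3)²)))² = -(2*(2*9)/(3*(-1 + 2*9)))² = -((⅔)*18/(-1 + 18))² = -((⅔)*18/17)² = -((⅔)*18*(1/17))² = -(12/17)² = -1*144/289 = -144/289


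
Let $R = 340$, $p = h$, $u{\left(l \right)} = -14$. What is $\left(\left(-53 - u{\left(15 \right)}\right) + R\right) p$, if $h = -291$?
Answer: $-87591$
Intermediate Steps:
$p = -291$
$\left(\left(-53 - u{\left(15 \right)}\right) + R\right) p = \left(\left(-53 - -14\right) + 340\right) \left(-291\right) = \left(\left(-53 + 14\right) + 340\right) \left(-291\right) = \left(-39 + 340\right) \left(-291\right) = 301 \left(-291\right) = -87591$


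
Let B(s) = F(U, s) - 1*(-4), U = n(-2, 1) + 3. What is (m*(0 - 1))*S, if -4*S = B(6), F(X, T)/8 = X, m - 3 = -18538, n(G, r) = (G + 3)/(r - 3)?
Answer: -111210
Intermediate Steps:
n(G, r) = (3 + G)/(-3 + r)
m = -18535 (m = 3 - 18538 = -18535)
U = 5/2 (U = (3 - 2)/(-3 + 1) + 3 = 1/(-2) + 3 = -½*1 + 3 = -½ + 3 = 5/2 ≈ 2.5000)
F(X, T) = 8*X
B(s) = 24 (B(s) = 8*(5/2) - 1*(-4) = 20 + 4 = 24)
S = -6 (S = -¼*24 = -6)
(m*(0 - 1))*S = -18535*(0 - 1)*(-6) = -18535*(-1)*(-6) = 18535*(-6) = -111210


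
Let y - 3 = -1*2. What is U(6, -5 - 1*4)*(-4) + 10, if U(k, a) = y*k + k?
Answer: -38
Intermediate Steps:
y = 1 (y = 3 - 1*2 = 3 - 2 = 1)
U(k, a) = 2*k (U(k, a) = 1*k + k = k + k = 2*k)
U(6, -5 - 1*4)*(-4) + 10 = (2*6)*(-4) + 10 = 12*(-4) + 10 = -48 + 10 = -38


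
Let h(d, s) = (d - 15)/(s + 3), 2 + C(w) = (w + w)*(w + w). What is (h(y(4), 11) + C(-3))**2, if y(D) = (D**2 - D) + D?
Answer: 227529/196 ≈ 1160.9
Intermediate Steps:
y(D) = D**2
C(w) = -2 + 4*w**2 (C(w) = -2 + (w + w)*(w + w) = -2 + (2*w)*(2*w) = -2 + 4*w**2)
h(d, s) = (-15 + d)/(3 + s)
(h(y(4), 11) + C(-3))**2 = ((-15 + 4**2)/(3 + 11) + (-2 + 4*(-3)**2))**2 = ((-15 + 16)/14 + (-2 + 4*9))**2 = ((1/14)*1 + (-2 + 36))**2 = (1/14 + 34)**2 = (477/14)**2 = 227529/196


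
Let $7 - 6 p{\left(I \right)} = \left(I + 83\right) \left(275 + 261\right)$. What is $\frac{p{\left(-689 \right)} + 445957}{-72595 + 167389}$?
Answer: $\frac{3000565}{568764} \approx 5.2756$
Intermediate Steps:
$p{\left(I \right)} = - \frac{14827}{2} - \frac{268 I}{3}$ ($p{\left(I \right)} = \frac{7}{6} - \frac{\left(I + 83\right) \left(275 + 261\right)}{6} = \frac{7}{6} - \frac{\left(83 + I\right) 536}{6} = \frac{7}{6} - \frac{44488 + 536 I}{6} = \frac{7}{6} - \left(\frac{22244}{3} + \frac{268 I}{3}\right) = - \frac{14827}{2} - \frac{268 I}{3}$)
$\frac{p{\left(-689 \right)} + 445957}{-72595 + 167389} = \frac{\left(- \frac{14827}{2} - - \frac{184652}{3}\right) + 445957}{-72595 + 167389} = \frac{\left(- \frac{14827}{2} + \frac{184652}{3}\right) + 445957}{94794} = \left(\frac{324823}{6} + 445957\right) \frac{1}{94794} = \frac{3000565}{6} \cdot \frac{1}{94794} = \frac{3000565}{568764}$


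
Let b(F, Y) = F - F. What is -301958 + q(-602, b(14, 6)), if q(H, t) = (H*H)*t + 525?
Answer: -301433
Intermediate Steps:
b(F, Y) = 0
q(H, t) = 525 + t*H² (q(H, t) = H²*t + 525 = t*H² + 525 = 525 + t*H²)
-301958 + q(-602, b(14, 6)) = -301958 + (525 + 0*(-602)²) = -301958 + (525 + 0*362404) = -301958 + (525 + 0) = -301958 + 525 = -301433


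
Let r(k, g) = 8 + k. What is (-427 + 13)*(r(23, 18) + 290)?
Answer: -132894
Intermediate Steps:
(-427 + 13)*(r(23, 18) + 290) = (-427 + 13)*((8 + 23) + 290) = -414*(31 + 290) = -414*321 = -132894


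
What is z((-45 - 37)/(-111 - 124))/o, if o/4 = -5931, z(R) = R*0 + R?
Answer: -41/2787570 ≈ -1.4708e-5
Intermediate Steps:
z(R) = R (z(R) = 0 + R = R)
o = -23724 (o = 4*(-5931) = -23724)
z((-45 - 37)/(-111 - 124))/o = ((-45 - 37)/(-111 - 124))/(-23724) = -82/(-235)*(-1/23724) = -82*(-1/235)*(-1/23724) = (82/235)*(-1/23724) = -41/2787570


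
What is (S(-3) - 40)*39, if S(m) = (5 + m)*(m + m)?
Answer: -2028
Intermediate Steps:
S(m) = 2*m*(5 + m) (S(m) = (5 + m)*(2*m) = 2*m*(5 + m))
(S(-3) - 40)*39 = (2*(-3)*(5 - 3) - 40)*39 = (2*(-3)*2 - 40)*39 = (-12 - 40)*39 = -52*39 = -2028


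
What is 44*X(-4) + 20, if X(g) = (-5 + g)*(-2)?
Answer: 812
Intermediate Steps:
X(g) = 10 - 2*g
44*X(-4) + 20 = 44*(10 - 2*(-4)) + 20 = 44*(10 + 8) + 20 = 44*18 + 20 = 792 + 20 = 812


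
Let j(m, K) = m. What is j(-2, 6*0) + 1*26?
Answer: 24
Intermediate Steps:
j(-2, 6*0) + 1*26 = -2 + 1*26 = -2 + 26 = 24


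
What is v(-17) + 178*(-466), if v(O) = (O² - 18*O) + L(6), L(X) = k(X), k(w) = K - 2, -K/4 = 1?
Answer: -82359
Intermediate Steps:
K = -4 (K = -4*1 = -4)
k(w) = -6 (k(w) = -4 - 2 = -6)
L(X) = -6
v(O) = -6 + O² - 18*O (v(O) = (O² - 18*O) - 6 = -6 + O² - 18*O)
v(-17) + 178*(-466) = (-6 + (-17)² - 18*(-17)) + 178*(-466) = (-6 + 289 + 306) - 82948 = 589 - 82948 = -82359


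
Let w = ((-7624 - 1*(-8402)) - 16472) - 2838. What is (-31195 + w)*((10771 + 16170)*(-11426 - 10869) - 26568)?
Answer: 29869823557501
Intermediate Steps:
w = -18532 (w = ((-7624 + 8402) - 16472) - 2838 = (778 - 16472) - 2838 = -15694 - 2838 = -18532)
(-31195 + w)*((10771 + 16170)*(-11426 - 10869) - 26568) = (-31195 - 18532)*((10771 + 16170)*(-11426 - 10869) - 26568) = -49727*(26941*(-22295) - 26568) = -49727*(-600649595 - 26568) = -49727*(-600676163) = 29869823557501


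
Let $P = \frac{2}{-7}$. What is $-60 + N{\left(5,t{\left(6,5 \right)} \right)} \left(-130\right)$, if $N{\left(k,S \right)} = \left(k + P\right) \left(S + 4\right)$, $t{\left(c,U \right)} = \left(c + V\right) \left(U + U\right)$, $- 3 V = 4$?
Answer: $- \frac{217780}{7} \approx -31111.0$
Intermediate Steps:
$V = - \frac{4}{3}$ ($V = \left(- \frac{1}{3}\right) 4 = - \frac{4}{3} \approx -1.3333$)
$P = - \frac{2}{7}$ ($P = 2 \left(- \frac{1}{7}\right) = - \frac{2}{7} \approx -0.28571$)
$t{\left(c,U \right)} = 2 U \left(- \frac{4}{3} + c\right)$ ($t{\left(c,U \right)} = \left(c - \frac{4}{3}\right) \left(U + U\right) = \left(- \frac{4}{3} + c\right) 2 U = 2 U \left(- \frac{4}{3} + c\right)$)
$N{\left(k,S \right)} = \left(4 + S\right) \left(- \frac{2}{7} + k\right)$ ($N{\left(k,S \right)} = \left(k - \frac{2}{7}\right) \left(S + 4\right) = \left(- \frac{2}{7} + k\right) \left(4 + S\right) = \left(4 + S\right) \left(- \frac{2}{7} + k\right)$)
$-60 + N{\left(5,t{\left(6,5 \right)} \right)} \left(-130\right) = -60 + \left(- \frac{8}{7} + 4 \cdot 5 - \frac{2 \cdot \frac{2}{3} \cdot 5 \left(-4 + 3 \cdot 6\right)}{7} + \frac{2}{3} \cdot 5 \left(-4 + 3 \cdot 6\right) 5\right) \left(-130\right) = -60 + \left(- \frac{8}{7} + 20 - \frac{2 \cdot \frac{2}{3} \cdot 5 \left(-4 + 18\right)}{7} + \frac{2}{3} \cdot 5 \left(-4 + 18\right) 5\right) \left(-130\right) = -60 + \left(- \frac{8}{7} + 20 - \frac{2 \cdot \frac{2}{3} \cdot 5 \cdot 14}{7} + \frac{2}{3} \cdot 5 \cdot 14 \cdot 5\right) \left(-130\right) = -60 + \left(- \frac{8}{7} + 20 - \frac{40}{3} + \frac{140}{3} \cdot 5\right) \left(-130\right) = -60 + \left(- \frac{8}{7} + 20 - \frac{40}{3} + \frac{700}{3}\right) \left(-130\right) = -60 + \frac{1672}{7} \left(-130\right) = -60 - \frac{217360}{7} = - \frac{217780}{7}$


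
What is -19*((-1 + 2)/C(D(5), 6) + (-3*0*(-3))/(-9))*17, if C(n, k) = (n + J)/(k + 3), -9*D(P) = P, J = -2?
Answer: 26163/23 ≈ 1137.5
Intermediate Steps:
D(P) = -P/9
C(n, k) = (-2 + n)/(3 + k) (C(n, k) = (n - 2)/(k + 3) = (-2 + n)/(3 + k))
-19*((-1 + 2)/C(D(5), 6) + (-3*0*(-3))/(-9))*17 = -19*((-1 + 2)/(((-2 - 1/9*5)/(3 + 6))) + (-3*0*(-3))/(-9))*17 = -19*(1/((-2 - 5/9)/9) + (0*(-3))*(-1/9))*17 = -19*(1/((1/9)*(-23/9)) + 0*(-1/9))*17 = -19*(1/(-23/81) + 0)*17 = -19*(1*(-81/23) + 0)*17 = -19*(-81/23 + 0)*17 = -19*(-81/23)*17 = (1539/23)*17 = 26163/23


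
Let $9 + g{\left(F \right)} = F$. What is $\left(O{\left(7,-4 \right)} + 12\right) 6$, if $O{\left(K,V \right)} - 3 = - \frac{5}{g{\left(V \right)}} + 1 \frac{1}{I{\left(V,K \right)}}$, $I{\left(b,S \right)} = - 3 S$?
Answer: $\frac{8374}{91} \approx 92.022$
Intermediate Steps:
$g{\left(F \right)} = -9 + F$
$O{\left(K,V \right)} = 3 - \frac{5}{-9 + V} - \frac{1}{3 K}$ ($O{\left(K,V \right)} = 3 - \left(- \frac{-1}{3 K} + \frac{5}{-9 + V}\right) = 3 - \left(\frac{5}{-9 + V} - - \frac{1}{3 K}\right) = 3 - \left(\frac{5}{-9 + V} + \frac{1}{3 K}\right) = 3 - \frac{5}{-9 + V} - \frac{1}{3 K}$)
$\left(O{\left(7,-4 \right)} + 12\right) 6 = \left(\frac{9 - -4 - 672 + 9 \cdot 7 \left(-4\right)}{3 \cdot 7 \left(-9 - 4\right)} + 12\right) 6 = \left(\frac{1}{3} \cdot \frac{1}{7} \frac{1}{-13} \left(9 + 4 - 672 - 252\right) + 12\right) 6 = \left(\frac{1}{3} \cdot \frac{1}{7} \left(- \frac{1}{13}\right) \left(-911\right) + 12\right) 6 = \left(\frac{911}{273} + 12\right) 6 = \frac{4187}{273} \cdot 6 = \frac{8374}{91}$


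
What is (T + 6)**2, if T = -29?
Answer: 529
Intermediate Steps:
(T + 6)**2 = (-29 + 6)**2 = (-23)**2 = 529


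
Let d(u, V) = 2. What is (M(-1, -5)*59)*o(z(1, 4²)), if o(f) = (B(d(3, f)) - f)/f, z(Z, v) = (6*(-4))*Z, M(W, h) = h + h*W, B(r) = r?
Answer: 0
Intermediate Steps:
M(W, h) = h + W*h
z(Z, v) = -24*Z
o(f) = (2 - f)/f
(M(-1, -5)*59)*o(z(1, 4²)) = (-5*(1 - 1)*59)*((2 - (-24))/((-24*1))) = (-5*0*59)*((2 - 1*(-24))/(-24)) = (0*59)*(-(2 + 24)/24) = 0*(-1/24*26) = 0*(-13/12) = 0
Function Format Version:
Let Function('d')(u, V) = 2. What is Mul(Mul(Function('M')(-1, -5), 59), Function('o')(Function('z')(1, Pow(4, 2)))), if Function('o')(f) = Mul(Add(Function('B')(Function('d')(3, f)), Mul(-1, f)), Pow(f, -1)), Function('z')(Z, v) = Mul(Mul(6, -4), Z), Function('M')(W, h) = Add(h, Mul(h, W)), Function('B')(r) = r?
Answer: 0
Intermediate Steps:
Function('M')(W, h) = Add(h, Mul(W, h))
Function('z')(Z, v) = Mul(-24, Z)
Function('o')(f) = Mul(Pow(f, -1), Add(2, Mul(-1, f))) (Function('o')(f) = Mul(Add(2, Mul(-1, f)), Pow(f, -1)) = Mul(Pow(f, -1), Add(2, Mul(-1, f))))
Mul(Mul(Function('M')(-1, -5), 59), Function('o')(Function('z')(1, Pow(4, 2)))) = Mul(Mul(Mul(-5, Add(1, -1)), 59), Mul(Pow(Mul(-24, 1), -1), Add(2, Mul(-1, Mul(-24, 1))))) = Mul(Mul(Mul(-5, 0), 59), Mul(Pow(-24, -1), Add(2, Mul(-1, -24)))) = Mul(Mul(0, 59), Mul(Rational(-1, 24), Add(2, 24))) = Mul(0, Mul(Rational(-1, 24), 26)) = Mul(0, Rational(-13, 12)) = 0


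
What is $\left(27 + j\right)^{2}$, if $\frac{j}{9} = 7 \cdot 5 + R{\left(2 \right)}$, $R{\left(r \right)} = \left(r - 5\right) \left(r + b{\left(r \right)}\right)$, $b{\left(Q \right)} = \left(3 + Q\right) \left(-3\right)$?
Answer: $480249$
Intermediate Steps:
$b{\left(Q \right)} = -9 - 3 Q$
$R{\left(r \right)} = \left(-9 - 2 r\right) \left(-5 + r\right)$ ($R{\left(r \right)} = \left(r - 5\right) \left(r - \left(9 + 3 r\right)\right) = \left(-5 + r\right) \left(-9 - 2 r\right) = \left(-9 - 2 r\right) \left(-5 + r\right)$)
$j = 666$ ($j = 9 \left(7 \cdot 5 + \left(45 + 2 - 2 \cdot 2^{2}\right)\right) = 9 \left(35 + \left(45 + 2 - 8\right)\right) = 9 \left(35 + 39\right) = 9 \cdot 74 = 666$)
$\left(27 + j\right)^{2} = \left(27 + 666\right)^{2} = 693^{2} = 480249$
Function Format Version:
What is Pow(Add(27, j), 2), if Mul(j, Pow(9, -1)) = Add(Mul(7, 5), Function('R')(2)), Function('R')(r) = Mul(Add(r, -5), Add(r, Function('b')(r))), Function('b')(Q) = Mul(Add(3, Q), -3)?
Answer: 480249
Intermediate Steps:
Function('b')(Q) = Add(-9, Mul(-3, Q))
Function('R')(r) = Mul(Add(-9, Mul(-2, r)), Add(-5, r)) (Function('R')(r) = Mul(Add(r, -5), Add(r, Add(-9, Mul(-3, r)))) = Mul(Add(-5, r), Add(-9, Mul(-2, r))) = Mul(Add(-9, Mul(-2, r)), Add(-5, r)))
j = 666 (j = Mul(9, Add(Mul(7, 5), Add(45, 2, Mul(-2, Pow(2, 2))))) = Mul(9, Add(35, Add(45, 2, Mul(-2, 4)))) = Mul(9, Add(35, Add(45, 2, -8))) = Mul(9, Add(35, 39)) = Mul(9, 74) = 666)
Pow(Add(27, j), 2) = Pow(Add(27, 666), 2) = Pow(693, 2) = 480249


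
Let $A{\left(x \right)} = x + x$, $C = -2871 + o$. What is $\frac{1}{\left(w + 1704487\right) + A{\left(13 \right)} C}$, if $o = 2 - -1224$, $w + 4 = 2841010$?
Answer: $\frac{1}{4502723} \approx 2.2209 \cdot 10^{-7}$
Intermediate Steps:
$w = 2841006$ ($w = -4 + 2841010 = 2841006$)
$o = 1226$ ($o = 2 + 1224 = 1226$)
$C = -1645$ ($C = -2871 + 1226 = -1645$)
$A{\left(x \right)} = 2 x$
$\frac{1}{\left(w + 1704487\right) + A{\left(13 \right)} C} = \frac{1}{\left(2841006 + 1704487\right) + 2 \cdot 13 \left(-1645\right)} = \frac{1}{4545493 + 26 \left(-1645\right)} = \frac{1}{4545493 - 42770} = \frac{1}{4502723}$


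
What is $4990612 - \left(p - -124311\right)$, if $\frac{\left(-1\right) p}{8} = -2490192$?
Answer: $-15055235$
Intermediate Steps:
$p = 19921536$ ($p = \left(-8\right) \left(-2490192\right) = 19921536$)
$4990612 - \left(p - -124311\right) = 4990612 - \left(19921536 - -124311\right) = 4990612 - \left(19921536 + 124311\right) = 4990612 - 20045847 = -15055235$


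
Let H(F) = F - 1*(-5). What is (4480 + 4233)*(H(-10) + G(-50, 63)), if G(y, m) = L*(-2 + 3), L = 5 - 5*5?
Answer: -217825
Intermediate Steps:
L = -20 (L = 5 - 25 = -20)
G(y, m) = -20 (G(y, m) = -20*(-2 + 3) = -20*1 = -20)
H(F) = 5 + F (H(F) = F + 5 = 5 + F)
(4480 + 4233)*(H(-10) + G(-50, 63)) = (4480 + 4233)*((5 - 10) - 20) = 8713*(-5 - 20) = 8713*(-25) = -217825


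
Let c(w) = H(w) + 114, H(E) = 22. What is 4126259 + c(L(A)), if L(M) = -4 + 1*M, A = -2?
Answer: 4126395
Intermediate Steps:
L(M) = -4 + M
c(w) = 136 (c(w) = 22 + 114 = 136)
4126259 + c(L(A)) = 4126259 + 136 = 4126395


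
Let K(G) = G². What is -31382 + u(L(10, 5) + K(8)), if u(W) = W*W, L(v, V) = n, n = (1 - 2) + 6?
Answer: -26621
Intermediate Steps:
n = 5 (n = -1 + 6 = 5)
L(v, V) = 5
u(W) = W²
-31382 + u(L(10, 5) + K(8)) = -31382 + (5 + 8²)² = -31382 + (5 + 64)² = -31382 + 69² = -31382 + 4761 = -26621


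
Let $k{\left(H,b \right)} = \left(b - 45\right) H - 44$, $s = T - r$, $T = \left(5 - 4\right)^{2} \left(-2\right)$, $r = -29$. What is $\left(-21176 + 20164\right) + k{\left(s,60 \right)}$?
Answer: $-651$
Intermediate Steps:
$T = -2$ ($T = 1^{2} \left(-2\right) = 1 \left(-2\right) = -2$)
$s = 27$ ($s = -2 - -29 = -2 + 29 = 27$)
$k{\left(H,b \right)} = -44 + H \left(-45 + b\right)$ ($k{\left(H,b \right)} = \left(-45 + b\right) H - 44 = H \left(-45 + b\right) - 44 = -44 + H \left(-45 + b\right)$)
$\left(-21176 + 20164\right) + k{\left(s,60 \right)} = \left(-21176 + 20164\right) - -361 = -1012 - -361 = -1012 + 361 = -651$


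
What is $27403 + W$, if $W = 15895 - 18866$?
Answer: $24432$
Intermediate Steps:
$W = -2971$ ($W = 15895 - 18866 = -2971$)
$27403 + W = 27403 - 2971 = 24432$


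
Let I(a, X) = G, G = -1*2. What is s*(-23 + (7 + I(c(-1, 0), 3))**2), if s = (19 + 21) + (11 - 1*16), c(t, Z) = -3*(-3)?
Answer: 70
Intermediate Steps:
c(t, Z) = 9
G = -2
I(a, X) = -2
s = 35 (s = 40 + (11 - 16) = 40 - 5 = 35)
s*(-23 + (7 + I(c(-1, 0), 3))**2) = 35*(-23 + (7 - 2)**2) = 35*(-23 + 5**2) = 35*(-23 + 25) = 35*2 = 70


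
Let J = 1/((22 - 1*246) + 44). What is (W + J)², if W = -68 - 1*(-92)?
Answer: 18653761/32400 ≈ 575.73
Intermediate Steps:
W = 24 (W = -68 + 92 = 24)
J = -1/180 (J = 1/((22 - 246) + 44) = 1/(-224 + 44) = 1/(-180) = -1/180 ≈ -0.0055556)
(W + J)² = (24 - 1/180)² = (4319/180)² = 18653761/32400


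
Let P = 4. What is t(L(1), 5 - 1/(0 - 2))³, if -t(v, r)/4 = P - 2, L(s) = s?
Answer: -512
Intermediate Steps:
t(v, r) = -8 (t(v, r) = -4*(4 - 2) = -4*2 = -8)
t(L(1), 5 - 1/(0 - 2))³ = (-8)³ = -512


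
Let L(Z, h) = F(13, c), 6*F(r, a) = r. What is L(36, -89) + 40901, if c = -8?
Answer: 245419/6 ≈ 40903.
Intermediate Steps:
F(r, a) = r/6
L(Z, h) = 13/6 (L(Z, h) = (⅙)*13 = 13/6)
L(36, -89) + 40901 = 13/6 + 40901 = 245419/6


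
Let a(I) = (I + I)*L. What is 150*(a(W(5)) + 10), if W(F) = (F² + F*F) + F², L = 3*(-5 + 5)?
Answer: 1500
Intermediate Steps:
L = 0 (L = 3*0 = 0)
W(F) = 3*F² (W(F) = (F² + F²) + F² = 2*F² + F² = 3*F²)
a(I) = 0 (a(I) = (I + I)*0 = (2*I)*0 = 0)
150*(a(W(5)) + 10) = 150*(0 + 10) = 150*10 = 1500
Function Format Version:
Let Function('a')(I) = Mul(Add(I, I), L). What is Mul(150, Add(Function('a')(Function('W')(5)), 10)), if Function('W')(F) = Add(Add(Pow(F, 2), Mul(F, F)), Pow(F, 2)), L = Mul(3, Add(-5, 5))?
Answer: 1500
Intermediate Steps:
L = 0 (L = Mul(3, 0) = 0)
Function('W')(F) = Mul(3, Pow(F, 2)) (Function('W')(F) = Add(Add(Pow(F, 2), Pow(F, 2)), Pow(F, 2)) = Add(Mul(2, Pow(F, 2)), Pow(F, 2)) = Mul(3, Pow(F, 2)))
Function('a')(I) = 0 (Function('a')(I) = Mul(Add(I, I), 0) = Mul(Mul(2, I), 0) = 0)
Mul(150, Add(Function('a')(Function('W')(5)), 10)) = Mul(150, Add(0, 10)) = Mul(150, 10) = 1500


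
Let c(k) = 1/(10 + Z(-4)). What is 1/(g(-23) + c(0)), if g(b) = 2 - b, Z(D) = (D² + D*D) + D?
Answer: 38/951 ≈ 0.039958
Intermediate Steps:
Z(D) = D + 2*D² (Z(D) = (D² + D²) + D = 2*D² + D = D + 2*D²)
c(k) = 1/38 (c(k) = 1/(10 - 4*(1 + 2*(-4))) = 1/(10 - 4*(1 - 8)) = 1/(10 - 4*(-7)) = 1/(10 + 28) = 1/38)
1/(g(-23) + c(0)) = 1/((2 - 1*(-23)) + 1/38) = 1/((2 + 23) + 1/38) = 1/(25 + 1/38) = 1/(951/38) = 38/951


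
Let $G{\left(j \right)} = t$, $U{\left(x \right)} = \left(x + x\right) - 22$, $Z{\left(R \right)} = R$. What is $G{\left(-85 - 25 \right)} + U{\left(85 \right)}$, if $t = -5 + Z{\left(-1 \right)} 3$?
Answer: $140$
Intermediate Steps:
$U{\left(x \right)} = -22 + 2 x$ ($U{\left(x \right)} = 2 x - 22 = -22 + 2 x$)
$t = -8$ ($t = -5 - 3 = -8$)
$G{\left(j \right)} = -8$
$G{\left(-85 - 25 \right)} + U{\left(85 \right)} = -8 + \left(-22 + 2 \cdot 85\right) = -8 + \left(-22 + 170\right) = -8 + 148 = 140$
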